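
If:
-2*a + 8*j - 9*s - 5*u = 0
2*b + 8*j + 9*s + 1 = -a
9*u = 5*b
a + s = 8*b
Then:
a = 1339*u/75 + 1/15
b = 9*u/5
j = 361*u/300 - 7/120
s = -259*u/75 - 1/15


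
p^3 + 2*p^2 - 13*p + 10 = (p - 2)*(p - 1)*(p + 5)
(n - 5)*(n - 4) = n^2 - 9*n + 20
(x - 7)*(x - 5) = x^2 - 12*x + 35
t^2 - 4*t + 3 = (t - 3)*(t - 1)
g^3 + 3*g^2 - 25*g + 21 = (g - 3)*(g - 1)*(g + 7)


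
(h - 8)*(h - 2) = h^2 - 10*h + 16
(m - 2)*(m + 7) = m^2 + 5*m - 14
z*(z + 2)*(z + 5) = z^3 + 7*z^2 + 10*z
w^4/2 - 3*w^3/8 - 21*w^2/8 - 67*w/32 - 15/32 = (w/2 + 1/4)*(w - 3)*(w + 1/2)*(w + 5/4)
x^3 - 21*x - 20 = (x - 5)*(x + 1)*(x + 4)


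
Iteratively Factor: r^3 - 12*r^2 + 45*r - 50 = (r - 5)*(r^2 - 7*r + 10) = (r - 5)^2*(r - 2)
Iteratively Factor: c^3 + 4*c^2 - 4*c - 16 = (c + 2)*(c^2 + 2*c - 8) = (c - 2)*(c + 2)*(c + 4)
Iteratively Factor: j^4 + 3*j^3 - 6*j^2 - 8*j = (j - 2)*(j^3 + 5*j^2 + 4*j) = (j - 2)*(j + 4)*(j^2 + j) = j*(j - 2)*(j + 4)*(j + 1)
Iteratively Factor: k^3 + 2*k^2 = (k)*(k^2 + 2*k) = k*(k + 2)*(k)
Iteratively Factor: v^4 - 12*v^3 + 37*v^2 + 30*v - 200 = (v - 5)*(v^3 - 7*v^2 + 2*v + 40) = (v - 5)*(v + 2)*(v^2 - 9*v + 20) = (v - 5)*(v - 4)*(v + 2)*(v - 5)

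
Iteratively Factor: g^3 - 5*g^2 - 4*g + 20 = (g - 5)*(g^2 - 4) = (g - 5)*(g - 2)*(g + 2)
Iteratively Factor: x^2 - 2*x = (x)*(x - 2)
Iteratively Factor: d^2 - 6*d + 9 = (d - 3)*(d - 3)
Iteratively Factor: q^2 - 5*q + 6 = (q - 2)*(q - 3)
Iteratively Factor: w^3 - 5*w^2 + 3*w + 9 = (w - 3)*(w^2 - 2*w - 3) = (w - 3)^2*(w + 1)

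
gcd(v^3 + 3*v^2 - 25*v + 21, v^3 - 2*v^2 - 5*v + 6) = v^2 - 4*v + 3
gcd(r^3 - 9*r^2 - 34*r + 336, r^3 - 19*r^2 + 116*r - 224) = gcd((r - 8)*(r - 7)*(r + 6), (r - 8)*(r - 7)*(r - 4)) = r^2 - 15*r + 56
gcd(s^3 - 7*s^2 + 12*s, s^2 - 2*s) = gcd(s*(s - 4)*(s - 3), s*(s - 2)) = s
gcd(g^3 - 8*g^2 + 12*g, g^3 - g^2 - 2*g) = g^2 - 2*g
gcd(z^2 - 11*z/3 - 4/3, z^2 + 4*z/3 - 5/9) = 1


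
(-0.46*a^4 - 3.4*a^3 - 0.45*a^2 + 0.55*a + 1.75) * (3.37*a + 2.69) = -1.5502*a^5 - 12.6954*a^4 - 10.6625*a^3 + 0.643*a^2 + 7.377*a + 4.7075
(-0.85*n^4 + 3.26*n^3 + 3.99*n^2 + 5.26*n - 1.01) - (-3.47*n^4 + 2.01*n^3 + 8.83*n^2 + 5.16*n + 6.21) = 2.62*n^4 + 1.25*n^3 - 4.84*n^2 + 0.0999999999999996*n - 7.22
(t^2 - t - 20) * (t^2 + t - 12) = t^4 - 33*t^2 - 8*t + 240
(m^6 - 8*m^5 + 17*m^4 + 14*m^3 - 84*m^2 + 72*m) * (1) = m^6 - 8*m^5 + 17*m^4 + 14*m^3 - 84*m^2 + 72*m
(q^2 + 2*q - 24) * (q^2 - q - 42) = q^4 + q^3 - 68*q^2 - 60*q + 1008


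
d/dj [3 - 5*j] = -5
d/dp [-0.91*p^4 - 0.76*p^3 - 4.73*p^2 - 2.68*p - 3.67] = -3.64*p^3 - 2.28*p^2 - 9.46*p - 2.68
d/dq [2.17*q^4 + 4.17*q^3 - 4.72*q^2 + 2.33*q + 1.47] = 8.68*q^3 + 12.51*q^2 - 9.44*q + 2.33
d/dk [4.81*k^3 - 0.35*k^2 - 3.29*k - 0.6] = 14.43*k^2 - 0.7*k - 3.29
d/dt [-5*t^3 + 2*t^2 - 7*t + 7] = -15*t^2 + 4*t - 7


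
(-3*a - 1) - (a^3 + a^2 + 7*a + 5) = -a^3 - a^2 - 10*a - 6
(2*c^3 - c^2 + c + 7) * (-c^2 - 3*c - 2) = -2*c^5 - 5*c^4 - 2*c^3 - 8*c^2 - 23*c - 14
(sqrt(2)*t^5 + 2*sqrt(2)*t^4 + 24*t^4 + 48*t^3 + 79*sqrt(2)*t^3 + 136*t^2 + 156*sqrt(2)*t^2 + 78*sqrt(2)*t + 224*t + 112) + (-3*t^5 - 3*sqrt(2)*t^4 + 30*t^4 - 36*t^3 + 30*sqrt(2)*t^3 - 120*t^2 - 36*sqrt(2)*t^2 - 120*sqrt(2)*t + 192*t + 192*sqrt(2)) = -3*t^5 + sqrt(2)*t^5 - sqrt(2)*t^4 + 54*t^4 + 12*t^3 + 109*sqrt(2)*t^3 + 16*t^2 + 120*sqrt(2)*t^2 - 42*sqrt(2)*t + 416*t + 112 + 192*sqrt(2)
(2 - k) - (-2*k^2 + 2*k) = 2*k^2 - 3*k + 2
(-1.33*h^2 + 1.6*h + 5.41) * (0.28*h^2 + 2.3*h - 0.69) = -0.3724*h^4 - 2.611*h^3 + 6.1125*h^2 + 11.339*h - 3.7329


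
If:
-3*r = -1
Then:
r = 1/3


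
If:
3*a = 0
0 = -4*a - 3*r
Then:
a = 0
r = 0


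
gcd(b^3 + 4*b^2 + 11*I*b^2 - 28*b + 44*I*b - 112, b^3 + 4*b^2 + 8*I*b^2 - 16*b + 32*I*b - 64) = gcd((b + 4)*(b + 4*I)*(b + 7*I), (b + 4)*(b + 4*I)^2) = b^2 + b*(4 + 4*I) + 16*I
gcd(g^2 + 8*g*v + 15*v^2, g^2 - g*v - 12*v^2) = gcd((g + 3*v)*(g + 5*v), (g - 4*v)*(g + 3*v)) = g + 3*v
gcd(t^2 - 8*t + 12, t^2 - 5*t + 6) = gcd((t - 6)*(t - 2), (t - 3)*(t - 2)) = t - 2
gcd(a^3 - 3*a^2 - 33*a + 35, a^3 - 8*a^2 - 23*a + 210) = a^2 - 2*a - 35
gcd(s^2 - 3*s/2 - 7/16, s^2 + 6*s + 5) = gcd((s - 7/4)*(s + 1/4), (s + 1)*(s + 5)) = 1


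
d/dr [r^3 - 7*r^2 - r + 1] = 3*r^2 - 14*r - 1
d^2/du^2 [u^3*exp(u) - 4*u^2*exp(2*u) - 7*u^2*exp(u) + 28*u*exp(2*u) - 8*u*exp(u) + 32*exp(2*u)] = (u^3 - 16*u^2*exp(u) - u^2 + 80*u*exp(u) - 30*u + 232*exp(u) - 30)*exp(u)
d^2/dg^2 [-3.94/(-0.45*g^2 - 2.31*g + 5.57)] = (-1.5957*g^2 - 8.19126*g + 3.94*(0.9*g + 2.31)*(1.8*g + 4.62) + 19.75122)/(0.45*g^2 + 2.31*g - 5.57)^3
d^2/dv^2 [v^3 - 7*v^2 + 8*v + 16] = 6*v - 14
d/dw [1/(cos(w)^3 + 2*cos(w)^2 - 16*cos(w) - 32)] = (3*cos(w)^2 + 4*cos(w) - 16)*sin(w)/(cos(w)^3 + 2*cos(w)^2 - 16*cos(w) - 32)^2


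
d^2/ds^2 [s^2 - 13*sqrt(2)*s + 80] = 2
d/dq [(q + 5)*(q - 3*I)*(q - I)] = 3*q^2 + q*(10 - 8*I) - 3 - 20*I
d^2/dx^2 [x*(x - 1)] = 2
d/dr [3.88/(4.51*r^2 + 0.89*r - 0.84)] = (-34.9976*r - 3.4532)/(4.51*r^2 + 0.89*r - 0.84)^2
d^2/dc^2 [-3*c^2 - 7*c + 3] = -6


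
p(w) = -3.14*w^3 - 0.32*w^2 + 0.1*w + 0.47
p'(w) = -9.42*w^2 - 0.64*w + 0.1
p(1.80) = -18.70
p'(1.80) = -31.57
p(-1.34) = 7.32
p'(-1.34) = -15.96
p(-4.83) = 346.33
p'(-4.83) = -216.57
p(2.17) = -32.91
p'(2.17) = -45.65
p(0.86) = -1.68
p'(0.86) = -7.42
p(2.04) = -27.32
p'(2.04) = -40.41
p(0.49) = 0.07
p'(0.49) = -2.48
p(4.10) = -220.91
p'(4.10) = -160.87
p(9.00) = -2313.61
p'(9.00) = -768.68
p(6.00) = -688.69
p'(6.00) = -342.86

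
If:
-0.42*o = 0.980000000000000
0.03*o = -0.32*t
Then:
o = -2.33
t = 0.22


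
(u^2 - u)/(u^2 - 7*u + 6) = u/(u - 6)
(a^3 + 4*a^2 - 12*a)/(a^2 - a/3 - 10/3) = 3*a*(a + 6)/(3*a + 5)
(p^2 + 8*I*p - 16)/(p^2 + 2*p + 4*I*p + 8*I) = (p + 4*I)/(p + 2)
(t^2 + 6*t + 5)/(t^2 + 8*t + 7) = (t + 5)/(t + 7)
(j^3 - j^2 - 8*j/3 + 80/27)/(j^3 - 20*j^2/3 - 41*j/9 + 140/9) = (j - 4/3)/(j - 7)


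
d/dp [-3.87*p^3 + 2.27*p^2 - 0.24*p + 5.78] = -11.61*p^2 + 4.54*p - 0.24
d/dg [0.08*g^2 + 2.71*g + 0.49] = 0.16*g + 2.71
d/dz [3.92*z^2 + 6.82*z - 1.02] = 7.84*z + 6.82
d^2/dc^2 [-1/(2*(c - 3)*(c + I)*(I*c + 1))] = I*(6*c^4 - 24*c^3 + 30*c^2 - 8)/(c^9 - 9*c^8 + 30*c^7 - 54*c^6 + 84*c^5 - 108*c^4 + 82*c^3 - 90*c^2 + 27*c - 27)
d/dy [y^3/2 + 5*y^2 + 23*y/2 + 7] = 3*y^2/2 + 10*y + 23/2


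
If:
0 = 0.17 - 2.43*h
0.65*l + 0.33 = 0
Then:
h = 0.07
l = -0.51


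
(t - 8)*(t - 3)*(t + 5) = t^3 - 6*t^2 - 31*t + 120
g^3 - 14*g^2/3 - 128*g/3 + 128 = (g - 8)*(g - 8/3)*(g + 6)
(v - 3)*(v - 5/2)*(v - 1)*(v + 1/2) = v^4 - 6*v^3 + 39*v^2/4 - v - 15/4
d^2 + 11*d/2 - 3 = (d - 1/2)*(d + 6)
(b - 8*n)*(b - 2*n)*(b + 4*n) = b^3 - 6*b^2*n - 24*b*n^2 + 64*n^3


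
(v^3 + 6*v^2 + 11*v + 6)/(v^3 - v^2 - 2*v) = (v^2 + 5*v + 6)/(v*(v - 2))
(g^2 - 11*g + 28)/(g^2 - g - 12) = (g - 7)/(g + 3)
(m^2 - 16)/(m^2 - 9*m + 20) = (m + 4)/(m - 5)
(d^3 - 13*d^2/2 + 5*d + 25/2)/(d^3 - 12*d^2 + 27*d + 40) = (d - 5/2)/(d - 8)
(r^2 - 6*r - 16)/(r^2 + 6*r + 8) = (r - 8)/(r + 4)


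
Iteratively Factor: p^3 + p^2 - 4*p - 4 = (p + 2)*(p^2 - p - 2) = (p - 2)*(p + 2)*(p + 1)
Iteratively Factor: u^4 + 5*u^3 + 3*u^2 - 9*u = (u - 1)*(u^3 + 6*u^2 + 9*u) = (u - 1)*(u + 3)*(u^2 + 3*u) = (u - 1)*(u + 3)^2*(u)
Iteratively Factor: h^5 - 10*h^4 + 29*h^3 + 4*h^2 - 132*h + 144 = (h - 4)*(h^4 - 6*h^3 + 5*h^2 + 24*h - 36) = (h - 4)*(h + 2)*(h^3 - 8*h^2 + 21*h - 18) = (h - 4)*(h - 2)*(h + 2)*(h^2 - 6*h + 9) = (h - 4)*(h - 3)*(h - 2)*(h + 2)*(h - 3)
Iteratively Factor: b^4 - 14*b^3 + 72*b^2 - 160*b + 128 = (b - 4)*(b^3 - 10*b^2 + 32*b - 32) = (b - 4)^2*(b^2 - 6*b + 8) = (b - 4)^2*(b - 2)*(b - 4)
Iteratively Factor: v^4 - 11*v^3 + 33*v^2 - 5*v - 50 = (v - 5)*(v^3 - 6*v^2 + 3*v + 10) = (v - 5)*(v + 1)*(v^2 - 7*v + 10) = (v - 5)*(v - 2)*(v + 1)*(v - 5)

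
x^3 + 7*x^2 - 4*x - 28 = (x - 2)*(x + 2)*(x + 7)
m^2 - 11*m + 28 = (m - 7)*(m - 4)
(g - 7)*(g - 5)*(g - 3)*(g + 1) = g^4 - 14*g^3 + 56*g^2 - 34*g - 105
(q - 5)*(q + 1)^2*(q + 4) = q^4 + q^3 - 21*q^2 - 41*q - 20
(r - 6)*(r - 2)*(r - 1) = r^3 - 9*r^2 + 20*r - 12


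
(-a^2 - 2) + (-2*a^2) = -3*a^2 - 2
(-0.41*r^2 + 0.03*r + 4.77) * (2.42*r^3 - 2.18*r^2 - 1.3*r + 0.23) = -0.9922*r^5 + 0.9664*r^4 + 12.011*r^3 - 10.5319*r^2 - 6.1941*r + 1.0971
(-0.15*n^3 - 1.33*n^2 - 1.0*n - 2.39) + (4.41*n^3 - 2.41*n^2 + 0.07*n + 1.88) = 4.26*n^3 - 3.74*n^2 - 0.93*n - 0.51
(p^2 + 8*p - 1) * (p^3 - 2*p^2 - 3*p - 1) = p^5 + 6*p^4 - 20*p^3 - 23*p^2 - 5*p + 1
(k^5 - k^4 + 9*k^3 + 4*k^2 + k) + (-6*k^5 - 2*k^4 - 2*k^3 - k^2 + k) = -5*k^5 - 3*k^4 + 7*k^3 + 3*k^2 + 2*k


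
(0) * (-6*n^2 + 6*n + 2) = 0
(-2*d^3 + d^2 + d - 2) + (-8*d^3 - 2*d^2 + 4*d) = -10*d^3 - d^2 + 5*d - 2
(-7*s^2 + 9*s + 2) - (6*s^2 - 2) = -13*s^2 + 9*s + 4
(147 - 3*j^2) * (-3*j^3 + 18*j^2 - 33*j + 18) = 9*j^5 - 54*j^4 - 342*j^3 + 2592*j^2 - 4851*j + 2646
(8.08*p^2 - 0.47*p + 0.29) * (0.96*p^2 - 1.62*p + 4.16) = 7.7568*p^4 - 13.5408*p^3 + 34.6526*p^2 - 2.425*p + 1.2064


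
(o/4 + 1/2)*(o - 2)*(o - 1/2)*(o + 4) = o^4/4 + 7*o^3/8 - 3*o^2/2 - 7*o/2 + 2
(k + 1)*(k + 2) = k^2 + 3*k + 2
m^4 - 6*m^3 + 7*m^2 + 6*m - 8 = (m - 4)*(m - 2)*(m - 1)*(m + 1)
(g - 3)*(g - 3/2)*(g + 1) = g^3 - 7*g^2/2 + 9/2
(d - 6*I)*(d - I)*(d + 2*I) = d^3 - 5*I*d^2 + 8*d - 12*I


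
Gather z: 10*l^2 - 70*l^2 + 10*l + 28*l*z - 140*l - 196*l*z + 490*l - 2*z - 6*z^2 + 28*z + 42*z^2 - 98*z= -60*l^2 + 360*l + 36*z^2 + z*(-168*l - 72)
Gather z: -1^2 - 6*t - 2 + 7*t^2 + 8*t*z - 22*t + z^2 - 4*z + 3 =7*t^2 - 28*t + z^2 + z*(8*t - 4)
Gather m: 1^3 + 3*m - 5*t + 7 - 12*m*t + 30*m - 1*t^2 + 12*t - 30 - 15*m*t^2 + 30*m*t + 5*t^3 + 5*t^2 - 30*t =m*(-15*t^2 + 18*t + 33) + 5*t^3 + 4*t^2 - 23*t - 22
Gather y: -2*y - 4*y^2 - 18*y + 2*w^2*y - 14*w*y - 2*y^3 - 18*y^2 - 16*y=-2*y^3 - 22*y^2 + y*(2*w^2 - 14*w - 36)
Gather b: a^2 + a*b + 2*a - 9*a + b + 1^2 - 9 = a^2 - 7*a + b*(a + 1) - 8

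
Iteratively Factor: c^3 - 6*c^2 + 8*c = (c - 4)*(c^2 - 2*c) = (c - 4)*(c - 2)*(c)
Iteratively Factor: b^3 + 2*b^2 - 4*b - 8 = (b - 2)*(b^2 + 4*b + 4) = (b - 2)*(b + 2)*(b + 2)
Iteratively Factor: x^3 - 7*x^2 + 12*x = (x - 4)*(x^2 - 3*x) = x*(x - 4)*(x - 3)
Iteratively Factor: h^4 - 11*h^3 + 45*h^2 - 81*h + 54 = (h - 2)*(h^3 - 9*h^2 + 27*h - 27) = (h - 3)*(h - 2)*(h^2 - 6*h + 9) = (h - 3)^2*(h - 2)*(h - 3)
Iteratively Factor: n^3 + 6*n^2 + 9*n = (n + 3)*(n^2 + 3*n) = (n + 3)^2*(n)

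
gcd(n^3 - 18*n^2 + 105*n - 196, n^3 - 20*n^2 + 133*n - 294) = n^2 - 14*n + 49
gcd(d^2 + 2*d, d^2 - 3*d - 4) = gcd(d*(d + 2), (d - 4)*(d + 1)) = 1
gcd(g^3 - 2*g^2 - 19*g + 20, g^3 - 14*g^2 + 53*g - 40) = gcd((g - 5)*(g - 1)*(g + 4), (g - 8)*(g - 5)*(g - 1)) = g^2 - 6*g + 5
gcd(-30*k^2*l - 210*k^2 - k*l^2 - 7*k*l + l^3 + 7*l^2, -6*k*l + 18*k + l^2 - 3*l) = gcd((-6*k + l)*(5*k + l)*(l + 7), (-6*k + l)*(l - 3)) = 6*k - l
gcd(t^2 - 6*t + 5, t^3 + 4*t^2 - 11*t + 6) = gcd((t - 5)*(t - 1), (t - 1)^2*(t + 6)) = t - 1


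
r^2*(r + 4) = r^3 + 4*r^2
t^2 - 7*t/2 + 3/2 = (t - 3)*(t - 1/2)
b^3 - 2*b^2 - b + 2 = (b - 2)*(b - 1)*(b + 1)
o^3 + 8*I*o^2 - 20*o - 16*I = (o + 2*I)^2*(o + 4*I)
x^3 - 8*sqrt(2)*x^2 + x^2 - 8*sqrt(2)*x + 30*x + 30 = (x + 1)*(x - 5*sqrt(2))*(x - 3*sqrt(2))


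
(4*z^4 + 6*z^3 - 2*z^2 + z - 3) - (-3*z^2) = 4*z^4 + 6*z^3 + z^2 + z - 3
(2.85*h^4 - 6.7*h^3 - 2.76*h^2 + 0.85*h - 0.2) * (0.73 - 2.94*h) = -8.379*h^5 + 21.7785*h^4 + 3.2234*h^3 - 4.5138*h^2 + 1.2085*h - 0.146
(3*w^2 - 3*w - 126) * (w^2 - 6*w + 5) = 3*w^4 - 21*w^3 - 93*w^2 + 741*w - 630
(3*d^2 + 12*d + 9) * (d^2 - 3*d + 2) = 3*d^4 + 3*d^3 - 21*d^2 - 3*d + 18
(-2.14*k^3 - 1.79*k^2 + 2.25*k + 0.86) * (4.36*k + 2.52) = -9.3304*k^4 - 13.1972*k^3 + 5.2992*k^2 + 9.4196*k + 2.1672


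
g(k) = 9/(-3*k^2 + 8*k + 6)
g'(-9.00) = -0.00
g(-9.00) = -0.03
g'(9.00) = 0.02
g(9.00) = -0.05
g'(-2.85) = -0.13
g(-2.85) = -0.22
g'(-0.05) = -2.39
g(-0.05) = 1.61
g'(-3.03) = -0.11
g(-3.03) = -0.20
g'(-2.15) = -0.30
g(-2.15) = -0.36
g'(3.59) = 7.83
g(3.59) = -2.28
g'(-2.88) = -0.13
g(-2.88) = -0.21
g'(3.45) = 25.73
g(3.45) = -4.27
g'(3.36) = 111.93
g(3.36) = -9.10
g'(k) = 9*(6*k - 8)/(-3*k^2 + 8*k + 6)^2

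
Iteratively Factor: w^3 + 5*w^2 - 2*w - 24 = (w + 4)*(w^2 + w - 6) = (w + 3)*(w + 4)*(w - 2)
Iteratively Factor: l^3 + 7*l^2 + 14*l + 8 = (l + 1)*(l^2 + 6*l + 8) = (l + 1)*(l + 4)*(l + 2)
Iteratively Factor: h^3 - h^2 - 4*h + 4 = (h + 2)*(h^2 - 3*h + 2) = (h - 2)*(h + 2)*(h - 1)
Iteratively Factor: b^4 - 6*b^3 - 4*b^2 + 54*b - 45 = (b - 5)*(b^3 - b^2 - 9*b + 9) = (b - 5)*(b + 3)*(b^2 - 4*b + 3) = (b - 5)*(b - 1)*(b + 3)*(b - 3)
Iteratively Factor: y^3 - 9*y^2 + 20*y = (y - 5)*(y^2 - 4*y) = y*(y - 5)*(y - 4)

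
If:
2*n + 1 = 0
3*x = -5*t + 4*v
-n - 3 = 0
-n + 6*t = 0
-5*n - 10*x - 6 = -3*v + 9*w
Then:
No Solution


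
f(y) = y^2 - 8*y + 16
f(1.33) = 7.13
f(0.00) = 16.00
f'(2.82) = -2.36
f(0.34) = 13.40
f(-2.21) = 38.56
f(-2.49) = 42.12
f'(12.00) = 16.00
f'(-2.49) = -12.98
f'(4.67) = 1.34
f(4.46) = 0.21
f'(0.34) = -7.32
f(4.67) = 0.45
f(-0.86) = 23.62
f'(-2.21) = -12.42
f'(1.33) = -5.34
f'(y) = 2*y - 8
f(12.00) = 64.00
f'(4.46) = 0.92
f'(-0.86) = -9.72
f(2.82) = 1.39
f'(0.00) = -8.00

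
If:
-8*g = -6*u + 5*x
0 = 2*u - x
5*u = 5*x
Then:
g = 0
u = 0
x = 0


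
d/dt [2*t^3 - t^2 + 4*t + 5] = 6*t^2 - 2*t + 4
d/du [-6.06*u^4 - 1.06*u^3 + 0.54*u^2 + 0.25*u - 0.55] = -24.24*u^3 - 3.18*u^2 + 1.08*u + 0.25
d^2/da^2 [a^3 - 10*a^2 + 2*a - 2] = 6*a - 20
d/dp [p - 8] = 1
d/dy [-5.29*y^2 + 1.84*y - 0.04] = 1.84 - 10.58*y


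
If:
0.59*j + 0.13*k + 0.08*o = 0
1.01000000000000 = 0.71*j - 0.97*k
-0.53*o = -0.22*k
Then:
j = 0.24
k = -0.87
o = -0.36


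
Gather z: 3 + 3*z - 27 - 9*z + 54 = 30 - 6*z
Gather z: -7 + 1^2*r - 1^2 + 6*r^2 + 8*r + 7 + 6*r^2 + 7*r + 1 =12*r^2 + 16*r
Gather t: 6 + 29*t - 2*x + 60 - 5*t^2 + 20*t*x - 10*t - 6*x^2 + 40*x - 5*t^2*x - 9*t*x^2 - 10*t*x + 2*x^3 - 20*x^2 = t^2*(-5*x - 5) + t*(-9*x^2 + 10*x + 19) + 2*x^3 - 26*x^2 + 38*x + 66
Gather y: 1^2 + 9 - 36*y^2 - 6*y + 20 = -36*y^2 - 6*y + 30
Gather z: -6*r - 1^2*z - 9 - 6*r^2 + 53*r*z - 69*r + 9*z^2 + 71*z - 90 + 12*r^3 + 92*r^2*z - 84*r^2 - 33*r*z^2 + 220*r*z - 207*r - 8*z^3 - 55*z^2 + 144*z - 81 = 12*r^3 - 90*r^2 - 282*r - 8*z^3 + z^2*(-33*r - 46) + z*(92*r^2 + 273*r + 214) - 180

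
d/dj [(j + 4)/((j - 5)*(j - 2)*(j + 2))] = (-2*j^3 - 7*j^2 + 40*j + 36)/(j^6 - 10*j^5 + 17*j^4 + 80*j^3 - 184*j^2 - 160*j + 400)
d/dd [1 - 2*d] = -2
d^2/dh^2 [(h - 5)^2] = 2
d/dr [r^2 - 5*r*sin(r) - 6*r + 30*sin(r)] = -5*r*cos(r) + 2*r - 5*sin(r) + 30*cos(r) - 6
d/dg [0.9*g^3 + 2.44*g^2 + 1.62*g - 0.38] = 2.7*g^2 + 4.88*g + 1.62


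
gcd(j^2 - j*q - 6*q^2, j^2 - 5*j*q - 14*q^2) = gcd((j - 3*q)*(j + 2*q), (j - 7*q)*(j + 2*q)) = j + 2*q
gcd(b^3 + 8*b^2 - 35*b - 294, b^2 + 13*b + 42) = b + 7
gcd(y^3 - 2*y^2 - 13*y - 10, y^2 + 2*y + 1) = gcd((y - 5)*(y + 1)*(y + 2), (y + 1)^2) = y + 1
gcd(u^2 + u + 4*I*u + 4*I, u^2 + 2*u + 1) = u + 1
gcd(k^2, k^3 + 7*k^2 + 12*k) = k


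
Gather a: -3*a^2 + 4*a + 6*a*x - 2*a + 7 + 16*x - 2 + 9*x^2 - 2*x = -3*a^2 + a*(6*x + 2) + 9*x^2 + 14*x + 5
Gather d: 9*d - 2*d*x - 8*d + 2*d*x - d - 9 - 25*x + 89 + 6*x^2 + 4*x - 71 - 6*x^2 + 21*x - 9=0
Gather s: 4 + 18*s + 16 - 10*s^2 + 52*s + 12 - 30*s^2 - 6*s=-40*s^2 + 64*s + 32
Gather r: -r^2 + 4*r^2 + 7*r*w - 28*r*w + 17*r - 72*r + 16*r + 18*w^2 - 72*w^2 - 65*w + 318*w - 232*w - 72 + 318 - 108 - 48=3*r^2 + r*(-21*w - 39) - 54*w^2 + 21*w + 90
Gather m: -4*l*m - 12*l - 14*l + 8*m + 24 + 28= -26*l + m*(8 - 4*l) + 52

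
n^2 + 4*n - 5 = (n - 1)*(n + 5)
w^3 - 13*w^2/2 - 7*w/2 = w*(w - 7)*(w + 1/2)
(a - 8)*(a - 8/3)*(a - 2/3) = a^3 - 34*a^2/3 + 256*a/9 - 128/9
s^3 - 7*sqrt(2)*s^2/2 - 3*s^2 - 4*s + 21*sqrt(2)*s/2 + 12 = (s - 3)*(s - 4*sqrt(2))*(s + sqrt(2)/2)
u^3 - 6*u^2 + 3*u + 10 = (u - 5)*(u - 2)*(u + 1)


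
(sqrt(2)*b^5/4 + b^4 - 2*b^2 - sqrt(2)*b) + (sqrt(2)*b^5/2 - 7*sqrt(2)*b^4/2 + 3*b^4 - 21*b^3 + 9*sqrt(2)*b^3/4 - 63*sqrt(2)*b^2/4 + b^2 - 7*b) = 3*sqrt(2)*b^5/4 - 7*sqrt(2)*b^4/2 + 4*b^4 - 21*b^3 + 9*sqrt(2)*b^3/4 - 63*sqrt(2)*b^2/4 - b^2 - 7*b - sqrt(2)*b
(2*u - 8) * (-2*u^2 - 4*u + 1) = -4*u^3 + 8*u^2 + 34*u - 8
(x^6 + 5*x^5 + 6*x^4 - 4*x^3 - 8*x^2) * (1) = x^6 + 5*x^5 + 6*x^4 - 4*x^3 - 8*x^2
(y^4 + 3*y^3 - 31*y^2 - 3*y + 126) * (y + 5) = y^5 + 8*y^4 - 16*y^3 - 158*y^2 + 111*y + 630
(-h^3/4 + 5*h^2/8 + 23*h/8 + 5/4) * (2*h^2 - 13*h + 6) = -h^5/2 + 9*h^4/2 - 31*h^3/8 - 249*h^2/8 + h + 15/2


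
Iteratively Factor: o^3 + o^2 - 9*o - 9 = (o + 1)*(o^2 - 9) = (o - 3)*(o + 1)*(o + 3)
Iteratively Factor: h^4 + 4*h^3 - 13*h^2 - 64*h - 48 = (h + 3)*(h^3 + h^2 - 16*h - 16) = (h + 3)*(h + 4)*(h^2 - 3*h - 4) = (h - 4)*(h + 3)*(h + 4)*(h + 1)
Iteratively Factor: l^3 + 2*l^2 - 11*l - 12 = (l + 4)*(l^2 - 2*l - 3) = (l + 1)*(l + 4)*(l - 3)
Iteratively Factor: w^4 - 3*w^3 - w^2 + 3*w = (w + 1)*(w^3 - 4*w^2 + 3*w) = w*(w + 1)*(w^2 - 4*w + 3) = w*(w - 3)*(w + 1)*(w - 1)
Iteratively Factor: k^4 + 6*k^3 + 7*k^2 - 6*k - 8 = (k + 1)*(k^3 + 5*k^2 + 2*k - 8) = (k + 1)*(k + 2)*(k^2 + 3*k - 4) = (k - 1)*(k + 1)*(k + 2)*(k + 4)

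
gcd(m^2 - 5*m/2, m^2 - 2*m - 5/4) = m - 5/2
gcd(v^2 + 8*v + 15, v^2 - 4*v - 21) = v + 3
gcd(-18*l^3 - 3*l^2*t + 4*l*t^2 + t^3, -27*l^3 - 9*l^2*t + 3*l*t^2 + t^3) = 9*l^2 + 6*l*t + t^2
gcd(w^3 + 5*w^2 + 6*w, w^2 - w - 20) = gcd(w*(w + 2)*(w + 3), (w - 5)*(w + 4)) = 1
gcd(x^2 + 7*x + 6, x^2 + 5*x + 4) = x + 1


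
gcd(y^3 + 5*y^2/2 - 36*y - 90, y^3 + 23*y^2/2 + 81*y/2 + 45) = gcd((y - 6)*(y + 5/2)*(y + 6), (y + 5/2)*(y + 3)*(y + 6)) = y^2 + 17*y/2 + 15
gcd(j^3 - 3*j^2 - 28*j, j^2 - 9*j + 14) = j - 7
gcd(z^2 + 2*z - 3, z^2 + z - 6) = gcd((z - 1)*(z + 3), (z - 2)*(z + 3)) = z + 3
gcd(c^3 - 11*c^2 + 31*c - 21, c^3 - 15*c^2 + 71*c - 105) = c^2 - 10*c + 21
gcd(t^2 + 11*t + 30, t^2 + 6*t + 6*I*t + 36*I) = t + 6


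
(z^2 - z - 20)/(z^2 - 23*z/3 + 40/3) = 3*(z + 4)/(3*z - 8)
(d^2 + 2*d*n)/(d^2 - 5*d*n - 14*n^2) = d/(d - 7*n)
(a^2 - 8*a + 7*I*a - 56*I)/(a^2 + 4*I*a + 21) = (a - 8)/(a - 3*I)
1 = 1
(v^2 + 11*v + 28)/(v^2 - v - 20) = (v + 7)/(v - 5)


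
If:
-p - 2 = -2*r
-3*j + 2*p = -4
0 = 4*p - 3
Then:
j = 11/6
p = 3/4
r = 11/8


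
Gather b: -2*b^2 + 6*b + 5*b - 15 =-2*b^2 + 11*b - 15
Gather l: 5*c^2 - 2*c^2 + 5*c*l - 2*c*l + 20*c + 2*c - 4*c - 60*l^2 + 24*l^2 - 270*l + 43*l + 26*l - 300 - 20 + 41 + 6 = 3*c^2 + 18*c - 36*l^2 + l*(3*c - 201) - 273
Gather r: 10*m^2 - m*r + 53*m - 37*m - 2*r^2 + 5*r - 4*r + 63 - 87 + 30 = 10*m^2 + 16*m - 2*r^2 + r*(1 - m) + 6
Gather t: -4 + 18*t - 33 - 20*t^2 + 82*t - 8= -20*t^2 + 100*t - 45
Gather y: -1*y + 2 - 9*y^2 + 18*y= -9*y^2 + 17*y + 2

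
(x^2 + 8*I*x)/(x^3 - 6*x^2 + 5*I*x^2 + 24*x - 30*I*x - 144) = x/(x^2 - 3*x*(2 + I) + 18*I)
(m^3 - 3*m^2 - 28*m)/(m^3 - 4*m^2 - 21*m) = (m + 4)/(m + 3)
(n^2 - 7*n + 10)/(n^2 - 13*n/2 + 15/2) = 2*(n - 2)/(2*n - 3)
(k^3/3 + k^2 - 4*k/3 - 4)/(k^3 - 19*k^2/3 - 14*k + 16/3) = (k^2 + k - 6)/(3*k^2 - 25*k + 8)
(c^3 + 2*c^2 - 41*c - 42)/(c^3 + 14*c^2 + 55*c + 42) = (c - 6)/(c + 6)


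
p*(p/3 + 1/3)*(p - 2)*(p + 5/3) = p^4/3 + 2*p^3/9 - 11*p^2/9 - 10*p/9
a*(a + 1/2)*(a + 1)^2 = a^4 + 5*a^3/2 + 2*a^2 + a/2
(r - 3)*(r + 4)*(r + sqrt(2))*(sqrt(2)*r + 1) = sqrt(2)*r^4 + sqrt(2)*r^3 + 3*r^3 - 11*sqrt(2)*r^2 + 3*r^2 - 36*r + sqrt(2)*r - 12*sqrt(2)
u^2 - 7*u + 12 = (u - 4)*(u - 3)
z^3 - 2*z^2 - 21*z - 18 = (z - 6)*(z + 1)*(z + 3)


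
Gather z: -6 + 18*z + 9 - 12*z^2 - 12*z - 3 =-12*z^2 + 6*z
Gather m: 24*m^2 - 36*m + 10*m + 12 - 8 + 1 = 24*m^2 - 26*m + 5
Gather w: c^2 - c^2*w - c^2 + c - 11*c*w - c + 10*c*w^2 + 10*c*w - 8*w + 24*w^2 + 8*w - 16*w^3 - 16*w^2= -16*w^3 + w^2*(10*c + 8) + w*(-c^2 - c)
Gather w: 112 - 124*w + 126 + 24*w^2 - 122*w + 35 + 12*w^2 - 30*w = 36*w^2 - 276*w + 273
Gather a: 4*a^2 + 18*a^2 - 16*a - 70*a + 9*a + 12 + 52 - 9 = 22*a^2 - 77*a + 55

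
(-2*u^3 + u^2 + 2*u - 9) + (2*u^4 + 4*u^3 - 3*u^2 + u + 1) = 2*u^4 + 2*u^3 - 2*u^2 + 3*u - 8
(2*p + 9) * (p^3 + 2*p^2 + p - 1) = 2*p^4 + 13*p^3 + 20*p^2 + 7*p - 9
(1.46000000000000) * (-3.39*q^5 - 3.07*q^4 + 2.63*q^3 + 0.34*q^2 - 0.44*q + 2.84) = -4.9494*q^5 - 4.4822*q^4 + 3.8398*q^3 + 0.4964*q^2 - 0.6424*q + 4.1464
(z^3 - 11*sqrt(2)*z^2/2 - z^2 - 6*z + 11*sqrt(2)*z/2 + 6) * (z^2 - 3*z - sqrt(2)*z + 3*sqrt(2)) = z^5 - 13*sqrt(2)*z^4/2 - 4*z^4 + 8*z^3 + 26*sqrt(2)*z^3 - 20*z^2 - 27*sqrt(2)*z^2/2 - 24*sqrt(2)*z + 15*z + 18*sqrt(2)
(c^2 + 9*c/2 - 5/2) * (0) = 0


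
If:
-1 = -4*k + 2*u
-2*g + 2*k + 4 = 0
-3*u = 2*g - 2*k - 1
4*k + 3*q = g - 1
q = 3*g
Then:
No Solution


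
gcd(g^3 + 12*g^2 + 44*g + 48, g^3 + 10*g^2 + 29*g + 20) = g + 4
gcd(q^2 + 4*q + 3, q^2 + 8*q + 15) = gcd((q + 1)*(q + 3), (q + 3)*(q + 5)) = q + 3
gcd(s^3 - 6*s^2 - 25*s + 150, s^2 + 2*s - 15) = s + 5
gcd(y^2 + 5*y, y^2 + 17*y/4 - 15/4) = y + 5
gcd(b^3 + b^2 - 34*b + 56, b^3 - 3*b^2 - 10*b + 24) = b^2 - 6*b + 8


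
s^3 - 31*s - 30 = (s - 6)*(s + 1)*(s + 5)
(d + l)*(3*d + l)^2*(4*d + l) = 36*d^4 + 69*d^3*l + 43*d^2*l^2 + 11*d*l^3 + l^4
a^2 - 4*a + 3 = (a - 3)*(a - 1)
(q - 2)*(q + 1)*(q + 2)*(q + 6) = q^4 + 7*q^3 + 2*q^2 - 28*q - 24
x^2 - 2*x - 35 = (x - 7)*(x + 5)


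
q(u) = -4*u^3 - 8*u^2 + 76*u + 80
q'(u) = -12*u^2 - 16*u + 76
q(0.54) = 118.08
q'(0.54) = 63.86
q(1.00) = 144.00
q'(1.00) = 48.00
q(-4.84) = -21.73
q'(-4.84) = -127.67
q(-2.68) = -104.14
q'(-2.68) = 32.69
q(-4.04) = -93.86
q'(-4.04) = -55.22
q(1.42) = 160.34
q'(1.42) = 29.08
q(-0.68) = 25.88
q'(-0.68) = 81.33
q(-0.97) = 2.40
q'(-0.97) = 80.23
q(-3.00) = -112.00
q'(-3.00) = 16.00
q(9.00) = -2800.00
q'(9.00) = -1040.00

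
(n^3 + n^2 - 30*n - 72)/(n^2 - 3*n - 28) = (n^2 - 3*n - 18)/(n - 7)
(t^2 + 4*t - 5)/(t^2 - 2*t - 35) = (t - 1)/(t - 7)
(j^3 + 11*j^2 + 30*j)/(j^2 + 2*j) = (j^2 + 11*j + 30)/(j + 2)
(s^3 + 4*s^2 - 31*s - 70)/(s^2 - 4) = (s^2 + 2*s - 35)/(s - 2)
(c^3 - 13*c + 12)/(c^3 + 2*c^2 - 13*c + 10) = (c^2 + c - 12)/(c^2 + 3*c - 10)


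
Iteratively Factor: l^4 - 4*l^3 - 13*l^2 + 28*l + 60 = (l + 2)*(l^3 - 6*l^2 - l + 30) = (l - 5)*(l + 2)*(l^2 - l - 6) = (l - 5)*(l - 3)*(l + 2)*(l + 2)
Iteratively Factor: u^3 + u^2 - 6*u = (u)*(u^2 + u - 6) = u*(u - 2)*(u + 3)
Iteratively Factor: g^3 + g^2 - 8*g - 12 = (g + 2)*(g^2 - g - 6) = (g + 2)^2*(g - 3)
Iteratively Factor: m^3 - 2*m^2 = (m)*(m^2 - 2*m) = m*(m - 2)*(m)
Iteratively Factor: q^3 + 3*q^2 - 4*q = (q + 4)*(q^2 - q) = (q - 1)*(q + 4)*(q)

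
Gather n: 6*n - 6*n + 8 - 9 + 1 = 0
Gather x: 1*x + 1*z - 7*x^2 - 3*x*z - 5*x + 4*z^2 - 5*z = -7*x^2 + x*(-3*z - 4) + 4*z^2 - 4*z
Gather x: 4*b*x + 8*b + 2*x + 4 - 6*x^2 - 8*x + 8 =8*b - 6*x^2 + x*(4*b - 6) + 12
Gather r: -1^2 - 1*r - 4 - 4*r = -5*r - 5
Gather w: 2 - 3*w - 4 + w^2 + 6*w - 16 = w^2 + 3*w - 18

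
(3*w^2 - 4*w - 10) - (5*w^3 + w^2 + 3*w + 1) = -5*w^3 + 2*w^2 - 7*w - 11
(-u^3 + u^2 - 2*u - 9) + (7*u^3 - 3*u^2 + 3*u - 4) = 6*u^3 - 2*u^2 + u - 13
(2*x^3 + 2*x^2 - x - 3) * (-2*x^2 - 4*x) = -4*x^5 - 12*x^4 - 6*x^3 + 10*x^2 + 12*x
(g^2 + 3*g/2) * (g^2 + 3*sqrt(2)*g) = g^4 + 3*g^3/2 + 3*sqrt(2)*g^3 + 9*sqrt(2)*g^2/2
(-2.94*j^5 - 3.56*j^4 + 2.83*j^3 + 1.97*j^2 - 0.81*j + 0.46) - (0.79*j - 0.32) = -2.94*j^5 - 3.56*j^4 + 2.83*j^3 + 1.97*j^2 - 1.6*j + 0.78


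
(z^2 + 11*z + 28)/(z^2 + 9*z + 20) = (z + 7)/(z + 5)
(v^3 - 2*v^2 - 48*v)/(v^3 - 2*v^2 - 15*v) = (-v^2 + 2*v + 48)/(-v^2 + 2*v + 15)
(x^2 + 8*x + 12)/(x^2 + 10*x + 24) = (x + 2)/(x + 4)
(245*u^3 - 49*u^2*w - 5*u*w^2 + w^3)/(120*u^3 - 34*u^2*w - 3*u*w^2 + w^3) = (49*u^2 - w^2)/(24*u^2 - 2*u*w - w^2)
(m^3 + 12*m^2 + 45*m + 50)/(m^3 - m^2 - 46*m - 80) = (m + 5)/(m - 8)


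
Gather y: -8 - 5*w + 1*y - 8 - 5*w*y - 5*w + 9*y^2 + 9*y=-10*w + 9*y^2 + y*(10 - 5*w) - 16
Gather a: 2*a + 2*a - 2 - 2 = 4*a - 4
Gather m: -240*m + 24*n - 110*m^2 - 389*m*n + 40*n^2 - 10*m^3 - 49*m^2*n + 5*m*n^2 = -10*m^3 + m^2*(-49*n - 110) + m*(5*n^2 - 389*n - 240) + 40*n^2 + 24*n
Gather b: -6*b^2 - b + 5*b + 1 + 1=-6*b^2 + 4*b + 2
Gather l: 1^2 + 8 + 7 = 16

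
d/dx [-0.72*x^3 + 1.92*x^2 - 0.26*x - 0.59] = -2.16*x^2 + 3.84*x - 0.26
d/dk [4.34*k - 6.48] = 4.34000000000000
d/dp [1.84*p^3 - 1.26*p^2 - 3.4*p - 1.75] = 5.52*p^2 - 2.52*p - 3.4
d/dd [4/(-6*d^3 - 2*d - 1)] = 8*(9*d^2 + 1)/(6*d^3 + 2*d + 1)^2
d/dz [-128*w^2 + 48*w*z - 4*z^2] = 48*w - 8*z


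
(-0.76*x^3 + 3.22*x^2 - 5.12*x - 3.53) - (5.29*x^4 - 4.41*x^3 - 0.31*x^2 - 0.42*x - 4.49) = -5.29*x^4 + 3.65*x^3 + 3.53*x^2 - 4.7*x + 0.96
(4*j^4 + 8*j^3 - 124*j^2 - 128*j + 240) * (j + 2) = 4*j^5 + 16*j^4 - 108*j^3 - 376*j^2 - 16*j + 480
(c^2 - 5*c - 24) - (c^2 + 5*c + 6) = -10*c - 30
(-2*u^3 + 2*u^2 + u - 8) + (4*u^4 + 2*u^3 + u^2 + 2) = 4*u^4 + 3*u^2 + u - 6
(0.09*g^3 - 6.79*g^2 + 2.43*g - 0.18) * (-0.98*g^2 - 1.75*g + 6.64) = -0.0882*g^5 + 6.4967*g^4 + 10.0987*g^3 - 49.1617*g^2 + 16.4502*g - 1.1952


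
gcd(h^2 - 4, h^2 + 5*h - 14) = h - 2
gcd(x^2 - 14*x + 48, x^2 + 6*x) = 1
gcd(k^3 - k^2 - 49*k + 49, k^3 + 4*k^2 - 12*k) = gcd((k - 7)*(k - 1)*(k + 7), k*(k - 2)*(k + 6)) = 1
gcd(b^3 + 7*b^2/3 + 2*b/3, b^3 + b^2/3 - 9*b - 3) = b + 1/3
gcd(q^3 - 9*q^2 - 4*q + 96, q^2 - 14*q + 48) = q - 8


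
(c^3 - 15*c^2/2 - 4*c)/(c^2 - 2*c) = (c^2 - 15*c/2 - 4)/(c - 2)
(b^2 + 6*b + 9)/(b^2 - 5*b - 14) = (b^2 + 6*b + 9)/(b^2 - 5*b - 14)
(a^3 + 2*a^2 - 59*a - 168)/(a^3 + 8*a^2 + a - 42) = (a - 8)/(a - 2)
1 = 1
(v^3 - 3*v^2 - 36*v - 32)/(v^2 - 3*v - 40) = (v^2 + 5*v + 4)/(v + 5)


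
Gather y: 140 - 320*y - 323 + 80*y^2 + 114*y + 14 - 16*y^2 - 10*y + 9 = 64*y^2 - 216*y - 160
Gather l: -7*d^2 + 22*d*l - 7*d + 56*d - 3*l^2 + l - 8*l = -7*d^2 + 49*d - 3*l^2 + l*(22*d - 7)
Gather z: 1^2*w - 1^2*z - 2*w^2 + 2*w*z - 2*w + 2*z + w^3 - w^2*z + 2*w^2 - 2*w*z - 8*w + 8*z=w^3 - 9*w + z*(9 - w^2)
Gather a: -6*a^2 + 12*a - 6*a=-6*a^2 + 6*a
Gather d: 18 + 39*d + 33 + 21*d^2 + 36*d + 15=21*d^2 + 75*d + 66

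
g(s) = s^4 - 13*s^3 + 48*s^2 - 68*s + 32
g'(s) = 4*s^3 - 39*s^2 + 96*s - 68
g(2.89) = -7.65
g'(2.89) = -19.74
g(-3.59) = 1662.34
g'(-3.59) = -1100.35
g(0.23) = 18.74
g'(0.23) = -47.93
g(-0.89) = 140.33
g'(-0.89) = -187.15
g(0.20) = 20.22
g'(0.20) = -50.33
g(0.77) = 2.52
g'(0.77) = -15.38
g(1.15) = -0.74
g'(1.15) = -3.09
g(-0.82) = 127.66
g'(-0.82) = -175.15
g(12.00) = 4400.00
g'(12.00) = 2380.00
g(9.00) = 392.00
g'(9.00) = 553.00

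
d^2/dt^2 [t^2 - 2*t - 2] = 2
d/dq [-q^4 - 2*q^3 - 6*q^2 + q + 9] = -4*q^3 - 6*q^2 - 12*q + 1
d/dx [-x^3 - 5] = -3*x^2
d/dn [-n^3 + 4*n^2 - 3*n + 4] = -3*n^2 + 8*n - 3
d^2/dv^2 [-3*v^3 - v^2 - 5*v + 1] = -18*v - 2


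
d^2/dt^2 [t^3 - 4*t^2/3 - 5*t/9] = 6*t - 8/3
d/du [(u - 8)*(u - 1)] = 2*u - 9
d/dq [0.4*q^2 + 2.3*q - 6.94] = 0.8*q + 2.3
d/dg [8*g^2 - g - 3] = 16*g - 1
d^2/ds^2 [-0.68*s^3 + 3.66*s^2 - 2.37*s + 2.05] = 7.32 - 4.08*s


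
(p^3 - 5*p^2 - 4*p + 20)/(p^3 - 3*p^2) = (p^3 - 5*p^2 - 4*p + 20)/(p^2*(p - 3))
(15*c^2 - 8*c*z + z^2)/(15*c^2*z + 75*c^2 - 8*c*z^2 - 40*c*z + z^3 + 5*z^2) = 1/(z + 5)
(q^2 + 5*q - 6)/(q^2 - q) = (q + 6)/q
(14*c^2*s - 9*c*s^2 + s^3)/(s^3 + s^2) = (14*c^2 - 9*c*s + s^2)/(s*(s + 1))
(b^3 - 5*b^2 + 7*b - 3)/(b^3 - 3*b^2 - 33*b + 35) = (b^2 - 4*b + 3)/(b^2 - 2*b - 35)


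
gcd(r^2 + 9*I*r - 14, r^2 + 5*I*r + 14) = r + 7*I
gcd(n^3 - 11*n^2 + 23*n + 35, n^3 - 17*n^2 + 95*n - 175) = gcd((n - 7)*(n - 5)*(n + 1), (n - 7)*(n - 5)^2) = n^2 - 12*n + 35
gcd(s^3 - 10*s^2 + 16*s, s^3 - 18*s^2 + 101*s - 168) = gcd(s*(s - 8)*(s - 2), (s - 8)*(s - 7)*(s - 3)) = s - 8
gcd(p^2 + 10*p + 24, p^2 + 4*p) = p + 4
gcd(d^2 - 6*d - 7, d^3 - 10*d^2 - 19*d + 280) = d - 7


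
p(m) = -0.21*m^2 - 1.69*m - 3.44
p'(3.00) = -2.95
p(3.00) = -10.40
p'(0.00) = -1.69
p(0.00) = -3.44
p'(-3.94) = -0.04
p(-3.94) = -0.04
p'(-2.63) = -0.59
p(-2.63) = -0.45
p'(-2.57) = -0.61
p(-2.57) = -0.48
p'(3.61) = -3.21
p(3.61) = -12.28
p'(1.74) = -2.42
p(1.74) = -7.02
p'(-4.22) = 0.08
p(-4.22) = -0.05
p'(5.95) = -4.19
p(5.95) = -20.93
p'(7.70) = -4.92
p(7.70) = -28.90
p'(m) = -0.42*m - 1.69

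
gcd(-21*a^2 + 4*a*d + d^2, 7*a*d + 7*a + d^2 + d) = 7*a + d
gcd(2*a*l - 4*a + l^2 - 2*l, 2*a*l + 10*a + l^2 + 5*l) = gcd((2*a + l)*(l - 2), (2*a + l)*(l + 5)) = 2*a + l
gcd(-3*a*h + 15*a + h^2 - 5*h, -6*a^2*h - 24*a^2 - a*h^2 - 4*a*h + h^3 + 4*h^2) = 3*a - h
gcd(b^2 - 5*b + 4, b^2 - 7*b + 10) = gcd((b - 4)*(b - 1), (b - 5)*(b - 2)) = 1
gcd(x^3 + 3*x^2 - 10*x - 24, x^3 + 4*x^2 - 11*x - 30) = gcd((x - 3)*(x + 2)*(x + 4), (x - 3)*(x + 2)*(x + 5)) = x^2 - x - 6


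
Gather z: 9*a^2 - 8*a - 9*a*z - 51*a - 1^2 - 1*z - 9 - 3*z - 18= 9*a^2 - 59*a + z*(-9*a - 4) - 28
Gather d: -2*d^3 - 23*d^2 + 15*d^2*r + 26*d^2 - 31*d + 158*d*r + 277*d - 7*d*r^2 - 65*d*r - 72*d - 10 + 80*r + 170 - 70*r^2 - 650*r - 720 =-2*d^3 + d^2*(15*r + 3) + d*(-7*r^2 + 93*r + 174) - 70*r^2 - 570*r - 560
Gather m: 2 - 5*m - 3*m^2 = -3*m^2 - 5*m + 2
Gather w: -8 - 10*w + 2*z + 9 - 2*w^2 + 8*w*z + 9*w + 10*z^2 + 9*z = -2*w^2 + w*(8*z - 1) + 10*z^2 + 11*z + 1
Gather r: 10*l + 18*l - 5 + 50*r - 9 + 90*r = 28*l + 140*r - 14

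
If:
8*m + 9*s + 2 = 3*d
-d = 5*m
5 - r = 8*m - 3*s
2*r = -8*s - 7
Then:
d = -625/466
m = 125/466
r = 61/466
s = -423/466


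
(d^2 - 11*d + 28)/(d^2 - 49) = (d - 4)/(d + 7)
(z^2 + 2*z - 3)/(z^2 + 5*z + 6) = (z - 1)/(z + 2)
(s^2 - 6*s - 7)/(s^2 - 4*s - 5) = (s - 7)/(s - 5)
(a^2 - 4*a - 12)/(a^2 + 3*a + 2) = (a - 6)/(a + 1)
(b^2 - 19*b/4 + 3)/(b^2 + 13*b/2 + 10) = (4*b^2 - 19*b + 12)/(2*(2*b^2 + 13*b + 20))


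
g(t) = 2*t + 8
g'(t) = 2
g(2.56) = 13.12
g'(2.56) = 2.00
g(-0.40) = 7.20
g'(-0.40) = 2.00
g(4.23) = 16.46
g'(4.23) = 2.00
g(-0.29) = 7.42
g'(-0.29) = 2.00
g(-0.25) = 7.50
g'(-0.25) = 2.00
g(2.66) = 13.32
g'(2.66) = 2.00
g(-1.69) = 4.62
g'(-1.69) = 2.00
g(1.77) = 11.54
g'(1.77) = 2.00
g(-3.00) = 2.00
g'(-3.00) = 2.00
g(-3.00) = 2.00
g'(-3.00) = 2.00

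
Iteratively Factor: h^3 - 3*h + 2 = (h + 2)*(h^2 - 2*h + 1) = (h - 1)*(h + 2)*(h - 1)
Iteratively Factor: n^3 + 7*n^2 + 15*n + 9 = (n + 3)*(n^2 + 4*n + 3) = (n + 1)*(n + 3)*(n + 3)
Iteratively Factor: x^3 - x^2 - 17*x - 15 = (x + 3)*(x^2 - 4*x - 5) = (x + 1)*(x + 3)*(x - 5)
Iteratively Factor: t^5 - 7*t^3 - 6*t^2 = (t)*(t^4 - 7*t^2 - 6*t) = t*(t + 2)*(t^3 - 2*t^2 - 3*t) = t^2*(t + 2)*(t^2 - 2*t - 3) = t^2*(t + 1)*(t + 2)*(t - 3)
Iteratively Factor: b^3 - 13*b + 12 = (b - 3)*(b^2 + 3*b - 4) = (b - 3)*(b - 1)*(b + 4)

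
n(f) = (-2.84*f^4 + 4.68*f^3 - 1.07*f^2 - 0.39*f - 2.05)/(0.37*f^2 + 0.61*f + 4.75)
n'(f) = (-0.74*f - 0.61)*(-2.84*f^4 + 4.68*f^3 - 1.07*f^2 - 0.39*f - 2.05)/(0.37*f^2 + 0.61*f + 4.75)^2 + (-11.36*f^3 + 14.04*f^2 - 2.14*f - 0.39)/(0.37*f^2 + 0.61*f + 4.75) = (-2.1016*f^5 - 3.4656*f^4 - 48.2504*f^3 + 66.1816*f^2 - 8.648*f - 0.602)/(0.1369*f^4 + 0.4514*f^3 + 3.8871*f^2 + 5.795*f + 22.5625)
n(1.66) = -0.86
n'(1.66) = -2.31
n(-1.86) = -14.12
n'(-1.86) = 23.38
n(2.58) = -6.33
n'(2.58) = -10.42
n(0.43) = -0.42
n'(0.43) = 0.15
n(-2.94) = -55.45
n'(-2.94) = 53.48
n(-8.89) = -738.92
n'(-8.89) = 164.49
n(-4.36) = -157.26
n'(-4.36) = 88.33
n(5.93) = -120.59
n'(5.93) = -60.13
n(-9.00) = -757.10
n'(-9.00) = 166.17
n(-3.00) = -58.71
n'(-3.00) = 55.14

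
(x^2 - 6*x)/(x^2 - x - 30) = x/(x + 5)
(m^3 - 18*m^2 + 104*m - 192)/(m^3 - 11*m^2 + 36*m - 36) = (m^2 - 12*m + 32)/(m^2 - 5*m + 6)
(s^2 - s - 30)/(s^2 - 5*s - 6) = (s + 5)/(s + 1)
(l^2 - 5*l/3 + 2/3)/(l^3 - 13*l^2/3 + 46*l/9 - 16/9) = 3/(3*l - 8)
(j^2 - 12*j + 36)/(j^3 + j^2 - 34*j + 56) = (j^2 - 12*j + 36)/(j^3 + j^2 - 34*j + 56)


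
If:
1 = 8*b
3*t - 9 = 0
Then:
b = 1/8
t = 3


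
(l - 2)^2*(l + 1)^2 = l^4 - 2*l^3 - 3*l^2 + 4*l + 4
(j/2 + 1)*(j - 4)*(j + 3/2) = j^3/2 - j^2/4 - 11*j/2 - 6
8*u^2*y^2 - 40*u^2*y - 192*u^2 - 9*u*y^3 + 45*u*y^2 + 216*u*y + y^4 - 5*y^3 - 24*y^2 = (-8*u + y)*(-u + y)*(y - 8)*(y + 3)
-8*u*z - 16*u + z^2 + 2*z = (-8*u + z)*(z + 2)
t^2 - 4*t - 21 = (t - 7)*(t + 3)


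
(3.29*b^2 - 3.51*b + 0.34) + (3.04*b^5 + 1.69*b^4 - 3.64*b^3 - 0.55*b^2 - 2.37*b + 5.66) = 3.04*b^5 + 1.69*b^4 - 3.64*b^3 + 2.74*b^2 - 5.88*b + 6.0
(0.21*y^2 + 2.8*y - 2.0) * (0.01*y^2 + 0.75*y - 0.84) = 0.0021*y^4 + 0.1855*y^3 + 1.9036*y^2 - 3.852*y + 1.68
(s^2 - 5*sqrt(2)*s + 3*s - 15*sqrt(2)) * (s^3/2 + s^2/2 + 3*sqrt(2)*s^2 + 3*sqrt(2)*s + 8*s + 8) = s^5/2 + sqrt(2)*s^4/2 + 2*s^4 - 41*s^3/2 + 2*sqrt(2)*s^3 - 88*s^2 - 77*sqrt(2)*s^2/2 - 160*sqrt(2)*s - 66*s - 120*sqrt(2)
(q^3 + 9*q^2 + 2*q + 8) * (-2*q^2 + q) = -2*q^5 - 17*q^4 + 5*q^3 - 14*q^2 + 8*q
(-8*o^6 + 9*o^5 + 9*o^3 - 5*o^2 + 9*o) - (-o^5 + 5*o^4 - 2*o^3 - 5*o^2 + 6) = -8*o^6 + 10*o^5 - 5*o^4 + 11*o^3 + 9*o - 6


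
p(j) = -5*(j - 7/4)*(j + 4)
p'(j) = -10*j - 45/4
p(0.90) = 20.82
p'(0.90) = -20.25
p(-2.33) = 34.07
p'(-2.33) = 12.05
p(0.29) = 31.32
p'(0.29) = -14.15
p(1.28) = 12.41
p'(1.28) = -24.05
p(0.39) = 29.85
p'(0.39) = -15.15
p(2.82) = -36.49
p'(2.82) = -39.45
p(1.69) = 1.71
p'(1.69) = -28.15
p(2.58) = -27.31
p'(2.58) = -37.05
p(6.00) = -212.50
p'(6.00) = -71.25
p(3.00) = -43.75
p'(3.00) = -41.25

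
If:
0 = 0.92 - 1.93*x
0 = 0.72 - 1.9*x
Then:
No Solution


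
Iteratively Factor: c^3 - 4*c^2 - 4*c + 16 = (c - 2)*(c^2 - 2*c - 8) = (c - 4)*(c - 2)*(c + 2)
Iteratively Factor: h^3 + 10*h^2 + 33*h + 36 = (h + 3)*(h^2 + 7*h + 12) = (h + 3)^2*(h + 4)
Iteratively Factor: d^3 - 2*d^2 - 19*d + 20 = (d + 4)*(d^2 - 6*d + 5) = (d - 5)*(d + 4)*(d - 1)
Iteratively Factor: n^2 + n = (n + 1)*(n)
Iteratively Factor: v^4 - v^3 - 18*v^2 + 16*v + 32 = (v + 1)*(v^3 - 2*v^2 - 16*v + 32) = (v - 2)*(v + 1)*(v^2 - 16) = (v - 4)*(v - 2)*(v + 1)*(v + 4)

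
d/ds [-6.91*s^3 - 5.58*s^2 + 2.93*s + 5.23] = -20.73*s^2 - 11.16*s + 2.93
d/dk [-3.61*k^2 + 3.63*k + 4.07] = 3.63 - 7.22*k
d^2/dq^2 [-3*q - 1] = 0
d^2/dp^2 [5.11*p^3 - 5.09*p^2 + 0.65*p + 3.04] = 30.66*p - 10.18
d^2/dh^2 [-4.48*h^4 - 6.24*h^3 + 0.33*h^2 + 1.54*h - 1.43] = -53.76*h^2 - 37.44*h + 0.66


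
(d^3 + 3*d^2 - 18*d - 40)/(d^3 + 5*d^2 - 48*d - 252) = (d^3 + 3*d^2 - 18*d - 40)/(d^3 + 5*d^2 - 48*d - 252)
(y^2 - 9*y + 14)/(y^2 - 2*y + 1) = (y^2 - 9*y + 14)/(y^2 - 2*y + 1)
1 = 1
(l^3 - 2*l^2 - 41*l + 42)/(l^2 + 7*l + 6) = (l^2 - 8*l + 7)/(l + 1)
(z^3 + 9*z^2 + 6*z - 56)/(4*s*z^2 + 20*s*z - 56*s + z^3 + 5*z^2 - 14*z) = (z + 4)/(4*s + z)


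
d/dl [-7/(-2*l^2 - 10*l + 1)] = 14*(-2*l - 5)/(2*l^2 + 10*l - 1)^2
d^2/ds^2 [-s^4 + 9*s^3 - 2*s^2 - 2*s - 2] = -12*s^2 + 54*s - 4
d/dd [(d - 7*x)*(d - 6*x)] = 2*d - 13*x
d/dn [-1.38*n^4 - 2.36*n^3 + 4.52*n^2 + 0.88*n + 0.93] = -5.52*n^3 - 7.08*n^2 + 9.04*n + 0.88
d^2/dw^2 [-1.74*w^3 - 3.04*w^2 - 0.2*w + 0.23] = -10.44*w - 6.08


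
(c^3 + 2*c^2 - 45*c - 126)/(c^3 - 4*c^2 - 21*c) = (c + 6)/c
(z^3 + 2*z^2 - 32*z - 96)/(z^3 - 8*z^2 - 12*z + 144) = (z + 4)/(z - 6)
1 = 1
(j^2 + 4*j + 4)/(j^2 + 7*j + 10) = (j + 2)/(j + 5)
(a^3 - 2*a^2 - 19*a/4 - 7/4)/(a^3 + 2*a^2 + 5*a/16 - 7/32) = 8*(2*a^2 - 5*a - 7)/(16*a^2 + 24*a - 7)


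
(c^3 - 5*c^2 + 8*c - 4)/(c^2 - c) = c - 4 + 4/c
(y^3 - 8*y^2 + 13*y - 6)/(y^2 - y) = y - 7 + 6/y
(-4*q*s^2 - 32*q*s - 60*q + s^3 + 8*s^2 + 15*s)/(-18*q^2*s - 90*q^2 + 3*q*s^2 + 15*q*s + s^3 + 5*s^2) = (4*q*s + 12*q - s^2 - 3*s)/(18*q^2 - 3*q*s - s^2)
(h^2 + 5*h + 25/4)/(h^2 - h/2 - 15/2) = (h + 5/2)/(h - 3)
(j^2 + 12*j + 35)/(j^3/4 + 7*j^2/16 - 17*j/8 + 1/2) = 16*(j^2 + 12*j + 35)/(4*j^3 + 7*j^2 - 34*j + 8)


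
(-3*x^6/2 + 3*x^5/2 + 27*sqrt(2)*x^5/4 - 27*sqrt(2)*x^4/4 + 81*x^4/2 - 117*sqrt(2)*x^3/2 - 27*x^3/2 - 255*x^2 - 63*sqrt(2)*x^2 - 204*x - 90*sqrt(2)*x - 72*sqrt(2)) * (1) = -3*x^6/2 + 3*x^5/2 + 27*sqrt(2)*x^5/4 - 27*sqrt(2)*x^4/4 + 81*x^4/2 - 117*sqrt(2)*x^3/2 - 27*x^3/2 - 255*x^2 - 63*sqrt(2)*x^2 - 204*x - 90*sqrt(2)*x - 72*sqrt(2)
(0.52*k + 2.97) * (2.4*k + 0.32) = 1.248*k^2 + 7.2944*k + 0.9504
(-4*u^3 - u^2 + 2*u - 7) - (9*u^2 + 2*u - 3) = -4*u^3 - 10*u^2 - 4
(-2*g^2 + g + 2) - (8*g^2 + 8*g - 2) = -10*g^2 - 7*g + 4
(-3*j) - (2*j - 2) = 2 - 5*j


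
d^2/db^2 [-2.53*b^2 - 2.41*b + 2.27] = -5.06000000000000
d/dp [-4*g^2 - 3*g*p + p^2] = -3*g + 2*p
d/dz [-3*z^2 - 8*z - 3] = -6*z - 8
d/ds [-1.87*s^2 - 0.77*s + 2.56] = -3.74*s - 0.77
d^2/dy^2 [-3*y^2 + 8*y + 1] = -6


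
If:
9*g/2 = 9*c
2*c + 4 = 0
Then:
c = -2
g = -4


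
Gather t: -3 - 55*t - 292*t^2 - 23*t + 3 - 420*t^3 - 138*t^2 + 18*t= -420*t^3 - 430*t^2 - 60*t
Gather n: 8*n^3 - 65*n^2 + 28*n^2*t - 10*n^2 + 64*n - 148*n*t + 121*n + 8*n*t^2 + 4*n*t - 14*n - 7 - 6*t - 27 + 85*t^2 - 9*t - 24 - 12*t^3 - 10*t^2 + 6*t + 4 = 8*n^3 + n^2*(28*t - 75) + n*(8*t^2 - 144*t + 171) - 12*t^3 + 75*t^2 - 9*t - 54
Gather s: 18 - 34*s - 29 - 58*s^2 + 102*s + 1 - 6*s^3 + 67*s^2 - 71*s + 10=-6*s^3 + 9*s^2 - 3*s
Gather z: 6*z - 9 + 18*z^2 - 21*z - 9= 18*z^2 - 15*z - 18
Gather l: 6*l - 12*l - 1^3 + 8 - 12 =-6*l - 5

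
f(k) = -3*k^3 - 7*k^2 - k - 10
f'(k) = -9*k^2 - 14*k - 1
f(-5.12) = 214.27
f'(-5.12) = -165.25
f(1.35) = -31.49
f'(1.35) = -36.30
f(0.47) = -12.33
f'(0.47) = -9.57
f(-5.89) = 366.05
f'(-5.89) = -230.77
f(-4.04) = 77.61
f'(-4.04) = -91.33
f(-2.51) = -4.15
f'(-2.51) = -22.56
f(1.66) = -44.67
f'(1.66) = -49.04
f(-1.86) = -13.05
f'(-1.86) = -6.10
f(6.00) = -916.00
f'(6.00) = -409.00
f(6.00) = -916.00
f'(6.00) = -409.00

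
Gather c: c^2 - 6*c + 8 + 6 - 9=c^2 - 6*c + 5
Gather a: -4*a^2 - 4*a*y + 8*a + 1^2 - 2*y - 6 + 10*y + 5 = -4*a^2 + a*(8 - 4*y) + 8*y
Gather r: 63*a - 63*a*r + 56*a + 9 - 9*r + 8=119*a + r*(-63*a - 9) + 17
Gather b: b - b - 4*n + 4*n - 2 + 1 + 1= 0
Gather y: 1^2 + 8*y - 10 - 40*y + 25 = 16 - 32*y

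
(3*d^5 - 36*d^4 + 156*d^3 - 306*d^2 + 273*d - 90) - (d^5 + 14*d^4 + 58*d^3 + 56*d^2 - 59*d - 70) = 2*d^5 - 50*d^4 + 98*d^3 - 362*d^2 + 332*d - 20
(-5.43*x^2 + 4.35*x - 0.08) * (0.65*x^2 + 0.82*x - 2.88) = -3.5295*x^4 - 1.6251*x^3 + 19.1534*x^2 - 12.5936*x + 0.2304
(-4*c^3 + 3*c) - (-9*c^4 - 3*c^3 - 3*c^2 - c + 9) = 9*c^4 - c^3 + 3*c^2 + 4*c - 9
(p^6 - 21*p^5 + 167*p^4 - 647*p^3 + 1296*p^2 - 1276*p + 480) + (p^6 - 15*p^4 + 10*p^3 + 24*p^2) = 2*p^6 - 21*p^5 + 152*p^4 - 637*p^3 + 1320*p^2 - 1276*p + 480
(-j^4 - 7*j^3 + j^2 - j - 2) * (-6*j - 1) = 6*j^5 + 43*j^4 + j^3 + 5*j^2 + 13*j + 2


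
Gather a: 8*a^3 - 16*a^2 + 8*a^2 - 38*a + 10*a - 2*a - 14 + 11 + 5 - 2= 8*a^3 - 8*a^2 - 30*a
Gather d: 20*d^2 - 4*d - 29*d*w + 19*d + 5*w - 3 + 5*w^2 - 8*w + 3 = 20*d^2 + d*(15 - 29*w) + 5*w^2 - 3*w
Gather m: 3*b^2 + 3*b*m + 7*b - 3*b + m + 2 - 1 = 3*b^2 + 4*b + m*(3*b + 1) + 1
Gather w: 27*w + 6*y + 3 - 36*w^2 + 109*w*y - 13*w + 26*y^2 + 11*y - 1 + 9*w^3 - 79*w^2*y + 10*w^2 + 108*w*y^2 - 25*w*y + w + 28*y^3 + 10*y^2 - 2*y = 9*w^3 + w^2*(-79*y - 26) + w*(108*y^2 + 84*y + 15) + 28*y^3 + 36*y^2 + 15*y + 2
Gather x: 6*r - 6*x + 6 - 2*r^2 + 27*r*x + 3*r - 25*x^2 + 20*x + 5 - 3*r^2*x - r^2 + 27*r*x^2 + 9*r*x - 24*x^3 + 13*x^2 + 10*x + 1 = -3*r^2 + 9*r - 24*x^3 + x^2*(27*r - 12) + x*(-3*r^2 + 36*r + 24) + 12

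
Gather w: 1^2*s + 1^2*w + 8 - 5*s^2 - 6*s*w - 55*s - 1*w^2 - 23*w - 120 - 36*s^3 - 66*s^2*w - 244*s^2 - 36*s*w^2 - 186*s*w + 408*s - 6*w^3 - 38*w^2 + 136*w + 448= -36*s^3 - 249*s^2 + 354*s - 6*w^3 + w^2*(-36*s - 39) + w*(-66*s^2 - 192*s + 114) + 336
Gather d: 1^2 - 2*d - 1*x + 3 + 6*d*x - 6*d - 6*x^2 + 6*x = d*(6*x - 8) - 6*x^2 + 5*x + 4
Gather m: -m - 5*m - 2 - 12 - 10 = -6*m - 24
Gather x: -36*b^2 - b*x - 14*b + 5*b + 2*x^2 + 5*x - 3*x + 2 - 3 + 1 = -36*b^2 - 9*b + 2*x^2 + x*(2 - b)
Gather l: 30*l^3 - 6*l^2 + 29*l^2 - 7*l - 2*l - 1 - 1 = 30*l^3 + 23*l^2 - 9*l - 2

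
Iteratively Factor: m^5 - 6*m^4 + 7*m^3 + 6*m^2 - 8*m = (m + 1)*(m^4 - 7*m^3 + 14*m^2 - 8*m) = (m - 2)*(m + 1)*(m^3 - 5*m^2 + 4*m) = m*(m - 2)*(m + 1)*(m^2 - 5*m + 4) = m*(m - 2)*(m - 1)*(m + 1)*(m - 4)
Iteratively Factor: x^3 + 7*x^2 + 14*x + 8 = (x + 4)*(x^2 + 3*x + 2) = (x + 2)*(x + 4)*(x + 1)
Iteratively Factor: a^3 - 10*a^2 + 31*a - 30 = (a - 5)*(a^2 - 5*a + 6) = (a - 5)*(a - 2)*(a - 3)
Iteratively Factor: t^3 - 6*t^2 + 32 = (t + 2)*(t^2 - 8*t + 16) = (t - 4)*(t + 2)*(t - 4)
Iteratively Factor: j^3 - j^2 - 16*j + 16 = (j + 4)*(j^2 - 5*j + 4) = (j - 4)*(j + 4)*(j - 1)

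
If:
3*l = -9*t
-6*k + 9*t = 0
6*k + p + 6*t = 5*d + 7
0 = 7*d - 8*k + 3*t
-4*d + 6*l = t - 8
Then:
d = 72/169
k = 84/169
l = -168/169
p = 703/169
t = 56/169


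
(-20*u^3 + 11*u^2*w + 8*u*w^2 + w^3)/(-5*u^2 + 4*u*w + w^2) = 4*u + w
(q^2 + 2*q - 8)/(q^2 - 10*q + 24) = (q^2 + 2*q - 8)/(q^2 - 10*q + 24)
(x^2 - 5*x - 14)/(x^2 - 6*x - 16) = (x - 7)/(x - 8)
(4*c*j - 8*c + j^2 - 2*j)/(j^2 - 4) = (4*c + j)/(j + 2)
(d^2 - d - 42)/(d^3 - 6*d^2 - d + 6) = (d^2 - d - 42)/(d^3 - 6*d^2 - d + 6)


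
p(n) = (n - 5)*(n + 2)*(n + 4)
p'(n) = (n - 5)*(n + 2) + (n - 5)*(n + 4) + (n + 2)*(n + 4)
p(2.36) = -73.21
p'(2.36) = -0.57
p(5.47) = 33.25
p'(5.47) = 78.70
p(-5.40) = -49.50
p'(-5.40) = 54.68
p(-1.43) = -9.42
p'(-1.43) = -18.73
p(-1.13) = -15.31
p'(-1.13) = -20.43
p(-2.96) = 7.95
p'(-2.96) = -1.64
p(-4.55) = -13.39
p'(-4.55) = 31.01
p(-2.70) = 7.01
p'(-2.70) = -5.53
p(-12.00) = -1360.00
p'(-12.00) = 386.00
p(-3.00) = 8.00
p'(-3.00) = -1.00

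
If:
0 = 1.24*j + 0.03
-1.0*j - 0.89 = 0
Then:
No Solution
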